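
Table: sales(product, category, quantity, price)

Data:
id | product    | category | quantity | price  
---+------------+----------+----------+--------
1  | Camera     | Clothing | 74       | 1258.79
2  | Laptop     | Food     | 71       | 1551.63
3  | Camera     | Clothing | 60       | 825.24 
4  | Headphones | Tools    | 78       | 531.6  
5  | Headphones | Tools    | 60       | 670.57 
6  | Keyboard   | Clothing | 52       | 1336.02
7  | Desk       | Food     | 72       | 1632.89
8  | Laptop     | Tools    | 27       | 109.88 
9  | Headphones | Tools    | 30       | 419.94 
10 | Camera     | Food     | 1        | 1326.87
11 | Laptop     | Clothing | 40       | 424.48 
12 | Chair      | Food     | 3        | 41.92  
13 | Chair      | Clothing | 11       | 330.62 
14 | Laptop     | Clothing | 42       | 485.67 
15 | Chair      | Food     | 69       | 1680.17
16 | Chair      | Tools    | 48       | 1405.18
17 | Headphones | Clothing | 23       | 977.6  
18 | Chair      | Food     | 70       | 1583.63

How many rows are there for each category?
SELECT category, COUNT(*) as count
FROM sales
GROUP BY category

Result:
  Clothing: 7
  Food: 6
  Tools: 5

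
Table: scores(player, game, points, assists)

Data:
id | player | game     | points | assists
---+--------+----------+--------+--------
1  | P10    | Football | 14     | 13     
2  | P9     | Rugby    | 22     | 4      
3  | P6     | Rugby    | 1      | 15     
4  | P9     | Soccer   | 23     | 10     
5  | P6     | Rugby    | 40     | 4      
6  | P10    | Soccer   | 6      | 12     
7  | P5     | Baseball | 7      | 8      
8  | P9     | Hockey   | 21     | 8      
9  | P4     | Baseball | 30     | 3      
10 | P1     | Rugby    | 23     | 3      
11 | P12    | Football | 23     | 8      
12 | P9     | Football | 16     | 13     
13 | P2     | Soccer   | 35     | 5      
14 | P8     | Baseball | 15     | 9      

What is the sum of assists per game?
SELECT game, SUM(assists) as result
FROM scores
GROUP BY game

Result:
  Baseball: 20
  Football: 34
  Hockey: 8
  Rugby: 26
  Soccer: 27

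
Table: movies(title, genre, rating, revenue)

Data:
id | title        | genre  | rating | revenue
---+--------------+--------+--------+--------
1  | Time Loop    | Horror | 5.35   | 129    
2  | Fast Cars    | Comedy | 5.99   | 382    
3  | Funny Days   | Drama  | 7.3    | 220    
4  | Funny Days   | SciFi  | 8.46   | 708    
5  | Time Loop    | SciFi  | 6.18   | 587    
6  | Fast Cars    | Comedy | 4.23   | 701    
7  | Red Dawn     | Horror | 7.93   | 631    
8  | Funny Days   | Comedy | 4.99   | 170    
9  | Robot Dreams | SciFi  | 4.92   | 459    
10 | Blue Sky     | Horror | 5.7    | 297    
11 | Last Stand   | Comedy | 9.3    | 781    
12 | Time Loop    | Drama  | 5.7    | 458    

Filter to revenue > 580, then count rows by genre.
SELECT genre, COUNT(*)
FROM movies
WHERE revenue > 580
GROUP BY genre

Note: WHERE filters rows before grouping.

Result:
  Comedy: 2
  Horror: 1
  SciFi: 2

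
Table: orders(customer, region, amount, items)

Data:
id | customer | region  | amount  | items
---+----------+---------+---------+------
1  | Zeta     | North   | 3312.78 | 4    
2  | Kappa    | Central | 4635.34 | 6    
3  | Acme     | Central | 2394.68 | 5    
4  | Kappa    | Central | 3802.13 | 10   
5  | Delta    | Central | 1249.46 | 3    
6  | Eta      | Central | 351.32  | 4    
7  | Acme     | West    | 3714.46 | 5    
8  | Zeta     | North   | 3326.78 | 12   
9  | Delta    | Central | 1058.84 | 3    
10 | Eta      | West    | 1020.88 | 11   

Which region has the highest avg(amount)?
SELECT region, AVG(amount) as val
FROM orders
GROUP BY region
ORDER BY val DESC
LIMIT 1

Result: North with avg(amount) = 3319.78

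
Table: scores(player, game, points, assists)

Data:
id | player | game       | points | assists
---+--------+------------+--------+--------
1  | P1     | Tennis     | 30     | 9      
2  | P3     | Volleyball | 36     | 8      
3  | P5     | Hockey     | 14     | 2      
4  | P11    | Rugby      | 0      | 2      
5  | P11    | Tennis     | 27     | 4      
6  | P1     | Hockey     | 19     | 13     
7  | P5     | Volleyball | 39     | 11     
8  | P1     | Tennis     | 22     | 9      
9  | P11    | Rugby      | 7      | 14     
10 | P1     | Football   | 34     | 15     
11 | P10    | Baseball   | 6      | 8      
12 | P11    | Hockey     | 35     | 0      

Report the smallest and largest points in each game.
SELECT game, MIN(points), MAX(points)
FROM scores
GROUP BY game

Result:
  Baseball: min=6, max=6
  Football: min=34, max=34
  Hockey: min=14, max=35
  Rugby: min=0, max=7
  Tennis: min=22, max=30
  Volleyball: min=36, max=39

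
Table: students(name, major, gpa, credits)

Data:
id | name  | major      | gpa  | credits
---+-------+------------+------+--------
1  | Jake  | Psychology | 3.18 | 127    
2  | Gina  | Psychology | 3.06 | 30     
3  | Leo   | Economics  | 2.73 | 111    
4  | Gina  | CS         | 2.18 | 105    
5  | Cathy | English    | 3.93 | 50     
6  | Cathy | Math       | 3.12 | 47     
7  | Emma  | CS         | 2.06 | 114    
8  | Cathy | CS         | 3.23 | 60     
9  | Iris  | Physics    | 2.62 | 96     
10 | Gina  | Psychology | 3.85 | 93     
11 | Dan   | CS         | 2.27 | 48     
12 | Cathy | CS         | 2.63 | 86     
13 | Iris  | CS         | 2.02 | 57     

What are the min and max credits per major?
SELECT major, MIN(credits), MAX(credits)
FROM students
GROUP BY major

Result:
  CS: min=48, max=114
  Economics: min=111, max=111
  English: min=50, max=50
  Math: min=47, max=47
  Physics: min=96, max=96
  Psychology: min=30, max=127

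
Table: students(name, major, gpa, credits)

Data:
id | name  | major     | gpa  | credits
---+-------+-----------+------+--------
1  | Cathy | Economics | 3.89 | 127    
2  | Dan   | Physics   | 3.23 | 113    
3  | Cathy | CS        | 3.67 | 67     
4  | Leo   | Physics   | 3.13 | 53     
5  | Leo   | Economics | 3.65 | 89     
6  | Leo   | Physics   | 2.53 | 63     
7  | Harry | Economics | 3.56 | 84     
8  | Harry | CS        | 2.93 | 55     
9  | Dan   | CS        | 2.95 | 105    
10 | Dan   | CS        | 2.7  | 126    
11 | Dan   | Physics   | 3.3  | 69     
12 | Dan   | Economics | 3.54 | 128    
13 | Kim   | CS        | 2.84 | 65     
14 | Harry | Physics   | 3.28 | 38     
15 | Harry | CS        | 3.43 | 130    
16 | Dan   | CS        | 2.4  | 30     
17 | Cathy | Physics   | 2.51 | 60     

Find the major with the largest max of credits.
SELECT major, MAX(credits) as val
FROM students
GROUP BY major
ORDER BY val DESC
LIMIT 1

Result: CS with max(credits) = 130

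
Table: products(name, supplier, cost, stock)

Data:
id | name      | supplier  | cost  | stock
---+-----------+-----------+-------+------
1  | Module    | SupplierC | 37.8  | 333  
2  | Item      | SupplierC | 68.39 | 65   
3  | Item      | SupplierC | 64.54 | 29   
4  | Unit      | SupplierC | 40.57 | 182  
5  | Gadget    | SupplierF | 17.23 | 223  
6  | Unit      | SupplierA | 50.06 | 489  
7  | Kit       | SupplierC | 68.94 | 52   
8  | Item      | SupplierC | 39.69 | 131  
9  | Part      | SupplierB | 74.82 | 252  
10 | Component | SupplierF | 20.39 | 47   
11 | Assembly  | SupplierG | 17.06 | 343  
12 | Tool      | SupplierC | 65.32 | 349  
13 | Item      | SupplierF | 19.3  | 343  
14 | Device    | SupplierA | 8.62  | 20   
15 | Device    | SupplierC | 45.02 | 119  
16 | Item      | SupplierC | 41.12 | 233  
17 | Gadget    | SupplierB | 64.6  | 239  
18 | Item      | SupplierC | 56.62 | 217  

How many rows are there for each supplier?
SELECT supplier, COUNT(*) as count
FROM products
GROUP BY supplier

Result:
  SupplierA: 2
  SupplierB: 2
  SupplierC: 10
  SupplierF: 3
  SupplierG: 1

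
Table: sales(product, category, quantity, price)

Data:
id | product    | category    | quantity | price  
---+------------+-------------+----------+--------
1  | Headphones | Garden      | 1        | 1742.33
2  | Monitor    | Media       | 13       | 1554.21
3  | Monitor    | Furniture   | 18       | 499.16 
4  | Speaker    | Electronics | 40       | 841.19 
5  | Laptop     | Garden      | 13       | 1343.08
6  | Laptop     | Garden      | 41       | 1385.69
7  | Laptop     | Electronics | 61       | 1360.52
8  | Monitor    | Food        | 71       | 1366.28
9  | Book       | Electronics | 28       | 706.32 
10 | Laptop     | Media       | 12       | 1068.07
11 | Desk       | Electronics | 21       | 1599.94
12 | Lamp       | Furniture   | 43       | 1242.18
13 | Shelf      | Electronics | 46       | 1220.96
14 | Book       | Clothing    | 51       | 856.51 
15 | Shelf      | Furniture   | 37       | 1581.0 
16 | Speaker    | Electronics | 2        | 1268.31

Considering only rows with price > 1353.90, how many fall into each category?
SELECT category, COUNT(*)
FROM sales
WHERE price > 1353.90
GROUP BY category

Note: WHERE filters rows before grouping.

Result:
  Electronics: 2
  Food: 1
  Furniture: 1
  Garden: 2
  Media: 1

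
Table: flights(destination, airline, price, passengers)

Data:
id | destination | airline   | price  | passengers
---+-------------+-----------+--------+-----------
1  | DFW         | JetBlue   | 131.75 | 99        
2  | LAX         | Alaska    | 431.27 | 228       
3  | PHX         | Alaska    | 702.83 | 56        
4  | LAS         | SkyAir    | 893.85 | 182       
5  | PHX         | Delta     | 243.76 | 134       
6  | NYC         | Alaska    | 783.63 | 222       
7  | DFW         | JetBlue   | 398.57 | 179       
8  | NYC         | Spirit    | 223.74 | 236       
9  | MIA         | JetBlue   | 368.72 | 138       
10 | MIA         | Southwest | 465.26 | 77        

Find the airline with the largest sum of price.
SELECT airline, SUM(price) as val
FROM flights
GROUP BY airline
ORDER BY val DESC
LIMIT 1

Result: Alaska with sum(price) = 1917.73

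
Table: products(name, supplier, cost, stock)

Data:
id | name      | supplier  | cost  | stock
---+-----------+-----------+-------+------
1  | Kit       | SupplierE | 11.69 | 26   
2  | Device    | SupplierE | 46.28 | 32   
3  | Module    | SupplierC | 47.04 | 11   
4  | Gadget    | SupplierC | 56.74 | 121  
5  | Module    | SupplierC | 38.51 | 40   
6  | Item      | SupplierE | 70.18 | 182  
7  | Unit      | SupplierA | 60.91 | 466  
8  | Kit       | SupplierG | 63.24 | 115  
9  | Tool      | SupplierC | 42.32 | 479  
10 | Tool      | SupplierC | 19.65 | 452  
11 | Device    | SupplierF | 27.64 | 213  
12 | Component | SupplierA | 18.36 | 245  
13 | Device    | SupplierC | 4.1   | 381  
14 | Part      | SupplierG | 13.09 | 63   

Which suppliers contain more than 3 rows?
SELECT supplier, COUNT(*) as cnt
FROM products
GROUP BY supplier
HAVING COUNT(*) > 3

Result:
  SupplierC: 6

Note: HAVING filters groups after aggregation, WHERE filters rows before.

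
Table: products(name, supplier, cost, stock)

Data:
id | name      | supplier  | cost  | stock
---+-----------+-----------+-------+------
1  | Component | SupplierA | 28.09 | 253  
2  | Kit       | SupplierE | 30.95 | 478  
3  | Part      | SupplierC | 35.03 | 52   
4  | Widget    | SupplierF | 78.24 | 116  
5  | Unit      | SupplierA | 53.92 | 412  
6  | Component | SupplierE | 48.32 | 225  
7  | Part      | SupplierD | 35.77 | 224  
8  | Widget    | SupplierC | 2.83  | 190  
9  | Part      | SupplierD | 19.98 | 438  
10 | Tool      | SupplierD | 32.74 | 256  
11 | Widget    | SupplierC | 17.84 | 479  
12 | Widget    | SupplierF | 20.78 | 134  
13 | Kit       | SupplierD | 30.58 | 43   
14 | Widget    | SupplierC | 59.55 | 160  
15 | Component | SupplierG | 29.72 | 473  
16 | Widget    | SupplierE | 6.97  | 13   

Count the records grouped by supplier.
SELECT supplier, COUNT(*) as count
FROM products
GROUP BY supplier

Result:
  SupplierA: 2
  SupplierC: 4
  SupplierD: 4
  SupplierE: 3
  SupplierF: 2
  SupplierG: 1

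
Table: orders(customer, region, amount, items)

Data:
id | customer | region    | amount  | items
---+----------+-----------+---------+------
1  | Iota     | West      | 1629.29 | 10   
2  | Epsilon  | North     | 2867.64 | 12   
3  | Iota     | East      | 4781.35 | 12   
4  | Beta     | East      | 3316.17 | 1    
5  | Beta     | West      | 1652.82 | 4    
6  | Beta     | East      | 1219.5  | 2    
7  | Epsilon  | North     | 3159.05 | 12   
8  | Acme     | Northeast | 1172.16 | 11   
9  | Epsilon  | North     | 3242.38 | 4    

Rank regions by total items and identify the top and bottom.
SELECT region, SUM(items)
FROM orders
GROUP BY region
ORDER BY SUM(items)

All groups:
  Northeast: 11
  West: 14
  East: 15
  North: 28

Highest: North (28)
Lowest: Northeast (11)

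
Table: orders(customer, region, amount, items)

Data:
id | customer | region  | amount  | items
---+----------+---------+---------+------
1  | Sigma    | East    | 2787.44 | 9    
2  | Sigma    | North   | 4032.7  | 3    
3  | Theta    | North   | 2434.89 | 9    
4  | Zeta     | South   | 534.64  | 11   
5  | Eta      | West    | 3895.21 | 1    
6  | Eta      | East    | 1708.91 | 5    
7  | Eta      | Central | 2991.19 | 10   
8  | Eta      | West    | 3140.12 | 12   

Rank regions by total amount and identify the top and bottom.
SELECT region, SUM(amount)
FROM orders
GROUP BY region
ORDER BY SUM(amount)

All groups:
  South: 534.64
  Central: 2991.19
  East: 4496.35
  North: 6467.59
  West: 7035.33

Highest: West (7035.33)
Lowest: South (534.64)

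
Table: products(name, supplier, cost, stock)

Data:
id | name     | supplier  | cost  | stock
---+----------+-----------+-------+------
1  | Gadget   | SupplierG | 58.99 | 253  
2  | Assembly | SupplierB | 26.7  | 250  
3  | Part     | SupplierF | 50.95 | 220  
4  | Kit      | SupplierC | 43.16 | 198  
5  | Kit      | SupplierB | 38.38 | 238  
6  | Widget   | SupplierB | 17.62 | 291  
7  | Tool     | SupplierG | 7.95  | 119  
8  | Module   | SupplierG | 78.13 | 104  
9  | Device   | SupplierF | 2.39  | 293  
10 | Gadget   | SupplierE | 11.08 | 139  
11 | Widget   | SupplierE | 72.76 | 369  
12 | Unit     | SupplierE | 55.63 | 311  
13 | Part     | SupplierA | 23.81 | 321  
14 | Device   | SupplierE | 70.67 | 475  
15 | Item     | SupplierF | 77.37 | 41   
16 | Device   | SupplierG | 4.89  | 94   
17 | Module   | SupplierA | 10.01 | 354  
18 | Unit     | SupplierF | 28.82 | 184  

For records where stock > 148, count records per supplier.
SELECT supplier, COUNT(*)
FROM products
WHERE stock > 148
GROUP BY supplier

Note: WHERE filters rows before grouping.

Result:
  SupplierA: 2
  SupplierB: 3
  SupplierC: 1
  SupplierE: 3
  SupplierF: 3
  SupplierG: 1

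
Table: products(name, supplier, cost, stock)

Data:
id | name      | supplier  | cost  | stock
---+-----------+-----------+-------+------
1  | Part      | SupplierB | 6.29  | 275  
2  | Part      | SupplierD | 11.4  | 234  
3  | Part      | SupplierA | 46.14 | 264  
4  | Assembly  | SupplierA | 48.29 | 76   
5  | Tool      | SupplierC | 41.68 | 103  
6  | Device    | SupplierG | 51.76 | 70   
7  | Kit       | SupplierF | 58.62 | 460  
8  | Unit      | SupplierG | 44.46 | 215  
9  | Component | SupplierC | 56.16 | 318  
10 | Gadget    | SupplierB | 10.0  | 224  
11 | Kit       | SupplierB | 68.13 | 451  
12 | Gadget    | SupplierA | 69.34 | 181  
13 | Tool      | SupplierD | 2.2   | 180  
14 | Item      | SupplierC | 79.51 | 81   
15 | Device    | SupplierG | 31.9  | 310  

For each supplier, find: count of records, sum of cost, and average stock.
SELECT supplier,
       COUNT(*) as cnt,
       SUM(cost) as total_cost,
       AVG(stock) as avg_stock
FROM products
GROUP BY supplier

Result:
  SupplierA: 3 records, 163.77 total cost, 173.67 avg stock
  SupplierB: 3 records, 84.42 total cost, 316.67 avg stock
  SupplierC: 3 records, 177.35 total cost, 167.33 avg stock
  SupplierD: 2 records, 13.60 total cost, 207.00 avg stock
  SupplierF: 1 records, 58.62 total cost, 460.00 avg stock
  SupplierG: 3 records, 128.12 total cost, 198.33 avg stock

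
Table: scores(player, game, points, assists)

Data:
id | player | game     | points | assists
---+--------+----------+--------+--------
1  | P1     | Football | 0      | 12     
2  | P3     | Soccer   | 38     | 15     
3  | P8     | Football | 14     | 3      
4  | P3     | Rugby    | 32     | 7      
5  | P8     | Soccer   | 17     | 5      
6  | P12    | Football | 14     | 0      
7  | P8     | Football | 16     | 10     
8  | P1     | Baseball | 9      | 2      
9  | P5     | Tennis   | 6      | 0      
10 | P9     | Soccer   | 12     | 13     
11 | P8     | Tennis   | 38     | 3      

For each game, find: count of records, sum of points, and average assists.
SELECT game,
       COUNT(*) as cnt,
       SUM(points) as total_points,
       AVG(assists) as avg_assists
FROM scores
GROUP BY game

Result:
  Baseball: 1 records, 9 total points, 2.00 avg assists
  Football: 4 records, 44 total points, 6.25 avg assists
  Rugby: 1 records, 32 total points, 7.00 avg assists
  Soccer: 3 records, 67 total points, 11.00 avg assists
  Tennis: 2 records, 44 total points, 1.50 avg assists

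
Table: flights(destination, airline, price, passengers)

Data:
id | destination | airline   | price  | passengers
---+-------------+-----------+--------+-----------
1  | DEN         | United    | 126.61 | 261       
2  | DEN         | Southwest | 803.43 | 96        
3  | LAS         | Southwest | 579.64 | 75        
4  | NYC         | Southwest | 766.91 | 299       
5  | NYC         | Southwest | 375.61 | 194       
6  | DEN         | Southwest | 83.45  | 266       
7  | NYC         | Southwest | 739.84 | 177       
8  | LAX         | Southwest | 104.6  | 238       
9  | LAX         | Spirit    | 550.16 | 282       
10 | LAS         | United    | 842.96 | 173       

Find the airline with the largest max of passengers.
SELECT airline, MAX(passengers) as val
FROM flights
GROUP BY airline
ORDER BY val DESC
LIMIT 1

Result: Southwest with max(passengers) = 299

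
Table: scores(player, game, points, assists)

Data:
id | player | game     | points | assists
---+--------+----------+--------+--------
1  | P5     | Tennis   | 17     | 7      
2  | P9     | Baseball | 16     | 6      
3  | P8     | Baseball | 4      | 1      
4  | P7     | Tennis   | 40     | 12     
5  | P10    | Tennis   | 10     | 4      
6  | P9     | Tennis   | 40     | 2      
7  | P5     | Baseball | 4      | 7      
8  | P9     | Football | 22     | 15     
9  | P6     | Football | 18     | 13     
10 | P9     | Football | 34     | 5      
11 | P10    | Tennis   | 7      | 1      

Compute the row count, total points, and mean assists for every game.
SELECT game,
       COUNT(*) as cnt,
       SUM(points) as total_points,
       AVG(assists) as avg_assists
FROM scores
GROUP BY game

Result:
  Baseball: 3 records, 24 total points, 4.67 avg assists
  Football: 3 records, 74 total points, 11.00 avg assists
  Tennis: 5 records, 114 total points, 5.20 avg assists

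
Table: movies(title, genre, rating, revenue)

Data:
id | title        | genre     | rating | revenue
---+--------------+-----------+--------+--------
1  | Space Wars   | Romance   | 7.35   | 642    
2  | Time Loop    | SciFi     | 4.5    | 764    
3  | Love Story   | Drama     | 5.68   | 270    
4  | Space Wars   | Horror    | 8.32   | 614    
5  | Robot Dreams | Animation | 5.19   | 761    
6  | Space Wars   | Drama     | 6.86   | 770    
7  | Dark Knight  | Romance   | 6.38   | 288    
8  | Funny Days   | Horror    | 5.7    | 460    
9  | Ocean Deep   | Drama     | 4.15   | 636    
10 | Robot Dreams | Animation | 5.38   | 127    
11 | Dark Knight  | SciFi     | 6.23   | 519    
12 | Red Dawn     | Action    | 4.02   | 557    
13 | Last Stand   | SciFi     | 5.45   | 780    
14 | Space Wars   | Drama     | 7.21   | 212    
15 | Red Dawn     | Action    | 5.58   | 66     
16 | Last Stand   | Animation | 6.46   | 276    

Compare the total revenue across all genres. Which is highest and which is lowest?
SELECT genre, SUM(revenue)
FROM movies
GROUP BY genre
ORDER BY SUM(revenue)

All groups:
  Action: 623
  Romance: 930
  Horror: 1074
  Animation: 1164
  Drama: 1888
  SciFi: 2063

Highest: SciFi (2063)
Lowest: Action (623)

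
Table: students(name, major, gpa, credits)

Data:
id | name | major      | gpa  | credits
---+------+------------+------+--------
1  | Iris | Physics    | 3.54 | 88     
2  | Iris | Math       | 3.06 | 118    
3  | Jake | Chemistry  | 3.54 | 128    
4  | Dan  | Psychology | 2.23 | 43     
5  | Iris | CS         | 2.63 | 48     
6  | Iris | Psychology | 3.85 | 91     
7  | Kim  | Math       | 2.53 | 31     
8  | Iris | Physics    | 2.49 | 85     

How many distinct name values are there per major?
SELECT major, COUNT(DISTINCT name)
FROM students
GROUP BY major

Result:
  CS: 1 distinct
  Chemistry: 1 distinct
  Math: 2 distinct
  Physics: 1 distinct
  Psychology: 2 distinct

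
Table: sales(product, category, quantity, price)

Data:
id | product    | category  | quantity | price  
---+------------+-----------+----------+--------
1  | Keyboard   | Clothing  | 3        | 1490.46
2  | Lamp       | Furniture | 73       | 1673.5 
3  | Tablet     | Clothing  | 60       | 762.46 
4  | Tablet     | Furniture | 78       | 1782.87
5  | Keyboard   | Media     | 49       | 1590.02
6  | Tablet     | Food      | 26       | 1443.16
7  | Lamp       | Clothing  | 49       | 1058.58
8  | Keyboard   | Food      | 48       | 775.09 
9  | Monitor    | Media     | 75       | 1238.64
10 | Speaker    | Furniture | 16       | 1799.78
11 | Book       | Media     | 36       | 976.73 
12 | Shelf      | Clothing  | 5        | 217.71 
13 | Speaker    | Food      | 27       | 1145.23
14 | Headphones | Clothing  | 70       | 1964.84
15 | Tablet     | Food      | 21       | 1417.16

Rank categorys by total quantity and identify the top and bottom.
SELECT category, SUM(quantity)
FROM sales
GROUP BY category
ORDER BY SUM(quantity)

All groups:
  Food: 122
  Media: 160
  Furniture: 167
  Clothing: 187

Highest: Clothing (187)
Lowest: Food (122)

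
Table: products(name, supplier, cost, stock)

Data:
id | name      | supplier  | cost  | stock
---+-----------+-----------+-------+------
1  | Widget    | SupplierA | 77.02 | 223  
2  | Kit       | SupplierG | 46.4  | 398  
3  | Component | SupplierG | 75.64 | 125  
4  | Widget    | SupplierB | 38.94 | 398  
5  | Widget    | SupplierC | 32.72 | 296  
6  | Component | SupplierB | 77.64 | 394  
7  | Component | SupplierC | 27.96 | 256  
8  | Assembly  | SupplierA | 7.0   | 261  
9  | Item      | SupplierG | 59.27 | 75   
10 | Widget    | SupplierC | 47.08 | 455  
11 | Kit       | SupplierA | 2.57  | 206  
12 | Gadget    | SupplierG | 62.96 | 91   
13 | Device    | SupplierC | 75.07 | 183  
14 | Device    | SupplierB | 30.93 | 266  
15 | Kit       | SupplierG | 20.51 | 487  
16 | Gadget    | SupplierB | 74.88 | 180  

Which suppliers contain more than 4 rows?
SELECT supplier, COUNT(*) as cnt
FROM products
GROUP BY supplier
HAVING COUNT(*) > 4

Result:
  SupplierG: 5

Note: HAVING filters groups after aggregation, WHERE filters rows before.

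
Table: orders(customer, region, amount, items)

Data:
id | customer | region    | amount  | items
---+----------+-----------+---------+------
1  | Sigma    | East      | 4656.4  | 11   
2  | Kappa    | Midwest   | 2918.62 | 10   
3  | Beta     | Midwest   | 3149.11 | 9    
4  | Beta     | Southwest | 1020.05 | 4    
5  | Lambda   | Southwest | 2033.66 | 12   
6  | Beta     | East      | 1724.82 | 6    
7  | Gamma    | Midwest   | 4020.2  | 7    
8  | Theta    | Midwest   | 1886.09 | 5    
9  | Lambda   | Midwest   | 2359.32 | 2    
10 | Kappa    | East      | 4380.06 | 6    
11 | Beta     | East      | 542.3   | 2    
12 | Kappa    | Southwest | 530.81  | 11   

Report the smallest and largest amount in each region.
SELECT region, MIN(amount), MAX(amount)
FROM orders
GROUP BY region

Result:
  East: min=542.30, max=4656.40
  Midwest: min=1886.09, max=4020.20
  Southwest: min=530.81, max=2033.66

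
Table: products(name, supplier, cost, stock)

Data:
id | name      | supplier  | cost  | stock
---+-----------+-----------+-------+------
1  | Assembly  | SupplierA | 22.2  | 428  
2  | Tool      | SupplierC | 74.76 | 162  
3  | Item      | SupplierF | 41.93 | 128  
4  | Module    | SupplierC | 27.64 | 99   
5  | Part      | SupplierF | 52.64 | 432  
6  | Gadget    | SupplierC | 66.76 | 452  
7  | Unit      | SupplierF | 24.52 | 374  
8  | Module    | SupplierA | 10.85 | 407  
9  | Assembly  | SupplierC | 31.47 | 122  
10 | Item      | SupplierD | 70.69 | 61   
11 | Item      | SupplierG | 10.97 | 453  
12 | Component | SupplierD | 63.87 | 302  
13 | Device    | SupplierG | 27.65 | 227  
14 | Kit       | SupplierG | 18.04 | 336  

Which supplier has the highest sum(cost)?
SELECT supplier, SUM(cost) as val
FROM products
GROUP BY supplier
ORDER BY val DESC
LIMIT 1

Result: SupplierC with sum(cost) = 200.63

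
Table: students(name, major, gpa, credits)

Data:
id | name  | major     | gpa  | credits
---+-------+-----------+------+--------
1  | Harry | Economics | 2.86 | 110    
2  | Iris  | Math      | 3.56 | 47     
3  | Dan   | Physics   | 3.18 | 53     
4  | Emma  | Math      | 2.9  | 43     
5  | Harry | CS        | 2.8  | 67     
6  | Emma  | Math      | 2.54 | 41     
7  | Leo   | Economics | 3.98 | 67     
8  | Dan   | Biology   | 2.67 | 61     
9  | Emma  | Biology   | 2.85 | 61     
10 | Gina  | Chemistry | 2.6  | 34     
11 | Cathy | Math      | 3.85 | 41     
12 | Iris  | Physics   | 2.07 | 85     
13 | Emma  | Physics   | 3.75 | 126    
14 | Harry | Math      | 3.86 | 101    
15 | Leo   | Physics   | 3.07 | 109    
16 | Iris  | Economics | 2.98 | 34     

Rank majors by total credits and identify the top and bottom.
SELECT major, SUM(credits)
FROM students
GROUP BY major
ORDER BY SUM(credits)

All groups:
  Chemistry: 34
  CS: 67
  Biology: 122
  Economics: 211
  Math: 273
  Physics: 373

Highest: Physics (373)
Lowest: Chemistry (34)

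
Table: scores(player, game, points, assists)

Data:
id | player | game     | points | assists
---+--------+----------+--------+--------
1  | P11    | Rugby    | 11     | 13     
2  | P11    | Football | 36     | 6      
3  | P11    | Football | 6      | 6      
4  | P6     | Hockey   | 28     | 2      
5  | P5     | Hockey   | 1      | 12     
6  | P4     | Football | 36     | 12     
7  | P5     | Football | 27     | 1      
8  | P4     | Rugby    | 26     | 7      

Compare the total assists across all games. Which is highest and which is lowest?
SELECT game, SUM(assists)
FROM scores
GROUP BY game
ORDER BY SUM(assists)

All groups:
  Hockey: 14
  Rugby: 20
  Football: 25

Highest: Football (25)
Lowest: Hockey (14)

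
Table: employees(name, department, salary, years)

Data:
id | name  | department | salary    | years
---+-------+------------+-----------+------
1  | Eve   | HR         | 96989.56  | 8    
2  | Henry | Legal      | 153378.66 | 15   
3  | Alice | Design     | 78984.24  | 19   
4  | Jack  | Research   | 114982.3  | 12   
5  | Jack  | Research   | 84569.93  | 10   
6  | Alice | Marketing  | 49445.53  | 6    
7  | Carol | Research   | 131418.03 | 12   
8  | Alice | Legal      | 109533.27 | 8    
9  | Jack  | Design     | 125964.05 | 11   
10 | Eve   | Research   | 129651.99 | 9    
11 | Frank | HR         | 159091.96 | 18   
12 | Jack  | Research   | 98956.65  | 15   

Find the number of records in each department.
SELECT department, COUNT(*) as count
FROM employees
GROUP BY department

Result:
  Design: 2
  HR: 2
  Legal: 2
  Marketing: 1
  Research: 5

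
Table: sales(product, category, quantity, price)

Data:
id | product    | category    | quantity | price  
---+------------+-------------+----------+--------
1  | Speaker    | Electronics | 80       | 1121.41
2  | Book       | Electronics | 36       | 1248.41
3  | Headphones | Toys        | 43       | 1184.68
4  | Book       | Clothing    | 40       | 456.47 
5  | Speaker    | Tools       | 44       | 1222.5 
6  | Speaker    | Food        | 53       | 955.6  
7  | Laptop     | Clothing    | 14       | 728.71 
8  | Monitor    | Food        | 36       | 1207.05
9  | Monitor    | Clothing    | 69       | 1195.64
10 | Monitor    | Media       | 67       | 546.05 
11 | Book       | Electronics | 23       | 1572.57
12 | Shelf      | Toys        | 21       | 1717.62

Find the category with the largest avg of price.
SELECT category, AVG(price) as val
FROM sales
GROUP BY category
ORDER BY val DESC
LIMIT 1

Result: Toys with avg(price) = 1451.15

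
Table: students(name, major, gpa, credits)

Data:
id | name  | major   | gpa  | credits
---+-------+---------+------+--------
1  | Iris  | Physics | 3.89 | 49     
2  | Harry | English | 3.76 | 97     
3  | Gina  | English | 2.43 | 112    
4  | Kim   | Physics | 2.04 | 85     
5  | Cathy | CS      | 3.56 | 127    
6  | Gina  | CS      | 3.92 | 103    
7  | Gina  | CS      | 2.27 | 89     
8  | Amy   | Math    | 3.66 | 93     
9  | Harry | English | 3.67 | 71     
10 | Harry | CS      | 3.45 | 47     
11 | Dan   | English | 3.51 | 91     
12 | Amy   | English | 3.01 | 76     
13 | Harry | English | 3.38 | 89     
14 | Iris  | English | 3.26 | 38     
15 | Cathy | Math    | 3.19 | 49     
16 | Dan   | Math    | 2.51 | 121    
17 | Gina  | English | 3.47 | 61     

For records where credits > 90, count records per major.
SELECT major, COUNT(*)
FROM students
WHERE credits > 90
GROUP BY major

Note: WHERE filters rows before grouping.

Result:
  CS: 2
  English: 3
  Math: 2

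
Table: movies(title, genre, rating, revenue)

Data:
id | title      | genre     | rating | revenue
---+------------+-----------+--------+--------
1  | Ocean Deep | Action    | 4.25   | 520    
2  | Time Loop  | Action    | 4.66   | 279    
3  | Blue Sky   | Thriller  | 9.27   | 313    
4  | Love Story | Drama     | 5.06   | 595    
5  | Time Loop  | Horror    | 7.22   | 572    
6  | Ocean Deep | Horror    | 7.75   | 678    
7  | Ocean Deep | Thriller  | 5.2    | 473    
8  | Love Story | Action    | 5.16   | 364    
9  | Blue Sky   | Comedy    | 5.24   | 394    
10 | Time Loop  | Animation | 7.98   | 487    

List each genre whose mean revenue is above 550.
SELECT genre, AVG(revenue)
FROM movies
GROUP BY genre
HAVING AVG(revenue) > 550

Result:
  Drama: avg=595.00
  Horror: avg=625.00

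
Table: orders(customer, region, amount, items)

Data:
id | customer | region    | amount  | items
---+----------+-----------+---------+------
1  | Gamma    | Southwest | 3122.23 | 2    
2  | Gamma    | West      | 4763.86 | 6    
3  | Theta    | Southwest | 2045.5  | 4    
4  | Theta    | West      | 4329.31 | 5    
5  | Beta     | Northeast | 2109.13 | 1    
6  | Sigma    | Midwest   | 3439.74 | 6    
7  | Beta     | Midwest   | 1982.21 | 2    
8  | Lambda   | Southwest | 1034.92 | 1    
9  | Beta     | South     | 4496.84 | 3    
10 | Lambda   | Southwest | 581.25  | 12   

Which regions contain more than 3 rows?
SELECT region, COUNT(*) as cnt
FROM orders
GROUP BY region
HAVING COUNT(*) > 3

Result:
  Southwest: 4

Note: HAVING filters groups after aggregation, WHERE filters rows before.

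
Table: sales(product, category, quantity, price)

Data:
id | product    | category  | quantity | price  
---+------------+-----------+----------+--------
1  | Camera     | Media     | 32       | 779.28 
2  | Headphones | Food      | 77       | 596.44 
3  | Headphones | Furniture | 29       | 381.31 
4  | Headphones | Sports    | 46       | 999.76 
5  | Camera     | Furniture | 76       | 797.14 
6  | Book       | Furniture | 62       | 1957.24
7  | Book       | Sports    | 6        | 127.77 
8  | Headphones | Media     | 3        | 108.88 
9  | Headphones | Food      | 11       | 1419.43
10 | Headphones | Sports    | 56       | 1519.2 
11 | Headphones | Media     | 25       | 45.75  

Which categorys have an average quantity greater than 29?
SELECT category, AVG(quantity)
FROM sales
GROUP BY category
HAVING AVG(quantity) > 29

Result:
  Food: avg=44.00
  Furniture: avg=55.67
  Sports: avg=36.00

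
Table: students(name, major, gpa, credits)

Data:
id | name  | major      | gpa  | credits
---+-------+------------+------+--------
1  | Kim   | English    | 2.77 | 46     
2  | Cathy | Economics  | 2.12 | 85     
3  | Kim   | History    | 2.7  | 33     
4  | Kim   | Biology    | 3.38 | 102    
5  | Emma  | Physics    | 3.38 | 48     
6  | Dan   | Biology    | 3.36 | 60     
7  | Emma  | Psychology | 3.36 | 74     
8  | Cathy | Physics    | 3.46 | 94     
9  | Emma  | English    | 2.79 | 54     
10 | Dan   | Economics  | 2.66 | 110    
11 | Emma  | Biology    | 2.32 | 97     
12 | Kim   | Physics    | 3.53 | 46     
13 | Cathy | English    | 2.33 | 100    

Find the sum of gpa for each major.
SELECT major, SUM(gpa) as result
FROM students
GROUP BY major

Result:
  Biology: 9.06
  Economics: 4.78
  English: 7.89
  History: 2.70
  Physics: 10.37
  Psychology: 3.36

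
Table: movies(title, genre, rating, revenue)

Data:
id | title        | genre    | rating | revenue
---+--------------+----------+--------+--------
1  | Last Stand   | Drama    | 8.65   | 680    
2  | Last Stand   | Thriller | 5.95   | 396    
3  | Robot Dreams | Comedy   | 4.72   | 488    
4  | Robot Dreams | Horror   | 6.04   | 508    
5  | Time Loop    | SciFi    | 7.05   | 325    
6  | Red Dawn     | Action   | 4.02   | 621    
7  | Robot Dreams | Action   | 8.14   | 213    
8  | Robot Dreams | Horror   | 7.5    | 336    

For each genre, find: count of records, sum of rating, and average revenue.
SELECT genre,
       COUNT(*) as cnt,
       SUM(rating) as total_rating,
       AVG(revenue) as avg_revenue
FROM movies
GROUP BY genre

Result:
  Action: 2 records, 12.16 total rating, 417.00 avg revenue
  Comedy: 1 records, 4.72 total rating, 488.00 avg revenue
  Drama: 1 records, 8.65 total rating, 680.00 avg revenue
  Horror: 2 records, 13.54 total rating, 422.00 avg revenue
  SciFi: 1 records, 7.05 total rating, 325.00 avg revenue
  Thriller: 1 records, 5.95 total rating, 396.00 avg revenue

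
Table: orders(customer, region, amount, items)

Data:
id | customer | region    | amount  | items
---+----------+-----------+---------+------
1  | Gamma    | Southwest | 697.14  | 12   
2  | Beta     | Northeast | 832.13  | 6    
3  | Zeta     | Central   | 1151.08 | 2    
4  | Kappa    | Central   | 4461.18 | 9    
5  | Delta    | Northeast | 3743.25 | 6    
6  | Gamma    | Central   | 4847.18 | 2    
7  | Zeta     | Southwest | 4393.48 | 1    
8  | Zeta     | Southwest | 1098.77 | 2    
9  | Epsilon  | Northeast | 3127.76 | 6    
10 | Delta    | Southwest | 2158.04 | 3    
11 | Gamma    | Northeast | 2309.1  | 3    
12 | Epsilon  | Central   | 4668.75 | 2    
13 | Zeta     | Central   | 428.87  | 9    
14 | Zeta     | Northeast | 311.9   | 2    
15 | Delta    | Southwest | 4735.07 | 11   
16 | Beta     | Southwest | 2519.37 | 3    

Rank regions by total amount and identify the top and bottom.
SELECT region, SUM(amount)
FROM orders
GROUP BY region
ORDER BY SUM(amount)

All groups:
  Northeast: 10324.14
  Central: 15557.06
  Southwest: 15601.87

Highest: Southwest (15601.87)
Lowest: Northeast (10324.14)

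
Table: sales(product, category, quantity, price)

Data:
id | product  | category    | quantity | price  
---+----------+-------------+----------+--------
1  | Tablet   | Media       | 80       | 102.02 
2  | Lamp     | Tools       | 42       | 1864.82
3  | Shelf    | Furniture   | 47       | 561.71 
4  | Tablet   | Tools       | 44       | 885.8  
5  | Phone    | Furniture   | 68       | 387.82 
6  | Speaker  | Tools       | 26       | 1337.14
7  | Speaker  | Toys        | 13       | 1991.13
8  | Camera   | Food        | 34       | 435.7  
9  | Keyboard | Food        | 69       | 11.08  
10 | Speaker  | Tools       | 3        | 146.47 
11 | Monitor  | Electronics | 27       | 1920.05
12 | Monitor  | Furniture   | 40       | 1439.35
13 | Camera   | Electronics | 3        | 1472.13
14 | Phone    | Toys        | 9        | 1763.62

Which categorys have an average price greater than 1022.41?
SELECT category, AVG(price)
FROM sales
GROUP BY category
HAVING AVG(price) > 1022.41

Result:
  Electronics: avg=1696.09
  Tools: avg=1058.56
  Toys: avg=1877.38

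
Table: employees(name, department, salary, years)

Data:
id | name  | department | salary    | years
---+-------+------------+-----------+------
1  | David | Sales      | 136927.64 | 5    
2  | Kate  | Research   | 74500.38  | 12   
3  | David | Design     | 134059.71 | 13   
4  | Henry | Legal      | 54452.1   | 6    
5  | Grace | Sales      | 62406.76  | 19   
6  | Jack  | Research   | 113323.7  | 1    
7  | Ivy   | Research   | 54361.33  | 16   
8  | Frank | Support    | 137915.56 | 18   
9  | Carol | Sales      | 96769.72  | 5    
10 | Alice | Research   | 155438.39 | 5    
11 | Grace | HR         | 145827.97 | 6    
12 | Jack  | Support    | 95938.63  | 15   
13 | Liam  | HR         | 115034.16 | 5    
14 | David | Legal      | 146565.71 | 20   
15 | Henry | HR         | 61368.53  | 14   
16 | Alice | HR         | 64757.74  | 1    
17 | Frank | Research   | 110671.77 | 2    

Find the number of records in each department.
SELECT department, COUNT(*) as count
FROM employees
GROUP BY department

Result:
  Design: 1
  HR: 4
  Legal: 2
  Research: 5
  Sales: 3
  Support: 2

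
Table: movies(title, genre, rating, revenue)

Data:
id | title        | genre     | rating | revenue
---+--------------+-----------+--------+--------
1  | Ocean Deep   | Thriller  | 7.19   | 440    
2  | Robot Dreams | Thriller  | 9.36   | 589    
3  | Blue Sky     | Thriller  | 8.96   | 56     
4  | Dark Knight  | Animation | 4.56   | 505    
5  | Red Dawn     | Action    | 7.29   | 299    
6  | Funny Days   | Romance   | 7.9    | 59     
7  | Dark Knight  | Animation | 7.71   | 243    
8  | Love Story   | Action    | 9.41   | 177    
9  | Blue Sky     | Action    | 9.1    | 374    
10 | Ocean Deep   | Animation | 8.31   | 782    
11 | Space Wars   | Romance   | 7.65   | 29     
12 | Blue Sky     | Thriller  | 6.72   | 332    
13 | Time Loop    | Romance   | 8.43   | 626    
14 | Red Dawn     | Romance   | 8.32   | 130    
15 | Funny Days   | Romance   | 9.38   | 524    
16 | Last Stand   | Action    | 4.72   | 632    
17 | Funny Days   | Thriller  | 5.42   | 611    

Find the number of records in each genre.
SELECT genre, COUNT(*) as count
FROM movies
GROUP BY genre

Result:
  Action: 4
  Animation: 3
  Romance: 5
  Thriller: 5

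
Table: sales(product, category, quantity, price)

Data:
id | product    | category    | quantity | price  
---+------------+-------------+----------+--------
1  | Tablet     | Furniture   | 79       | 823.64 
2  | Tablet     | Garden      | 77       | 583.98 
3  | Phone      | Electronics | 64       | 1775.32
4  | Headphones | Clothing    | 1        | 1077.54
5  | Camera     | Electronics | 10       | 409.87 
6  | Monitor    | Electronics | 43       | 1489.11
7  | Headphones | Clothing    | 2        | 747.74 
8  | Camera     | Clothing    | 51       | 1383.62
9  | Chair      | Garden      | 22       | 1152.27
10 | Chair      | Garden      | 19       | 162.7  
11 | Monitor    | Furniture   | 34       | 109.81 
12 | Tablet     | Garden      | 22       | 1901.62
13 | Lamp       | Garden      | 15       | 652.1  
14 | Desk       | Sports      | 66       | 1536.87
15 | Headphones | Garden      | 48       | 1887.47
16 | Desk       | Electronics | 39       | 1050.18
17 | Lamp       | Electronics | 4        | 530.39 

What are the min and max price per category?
SELECT category, MIN(price), MAX(price)
FROM sales
GROUP BY category

Result:
  Clothing: min=747.74, max=1383.62
  Electronics: min=409.87, max=1775.32
  Furniture: min=109.81, max=823.64
  Garden: min=162.70, max=1901.62
  Sports: min=1536.87, max=1536.87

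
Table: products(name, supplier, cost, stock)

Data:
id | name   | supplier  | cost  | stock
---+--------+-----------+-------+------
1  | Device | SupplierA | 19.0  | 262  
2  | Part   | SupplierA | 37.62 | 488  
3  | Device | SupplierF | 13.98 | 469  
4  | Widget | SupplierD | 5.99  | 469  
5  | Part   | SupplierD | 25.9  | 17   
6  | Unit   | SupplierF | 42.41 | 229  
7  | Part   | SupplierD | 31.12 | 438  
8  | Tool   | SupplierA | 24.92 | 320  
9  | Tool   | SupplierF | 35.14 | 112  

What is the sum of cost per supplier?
SELECT supplier, SUM(cost) as result
FROM products
GROUP BY supplier

Result:
  SupplierA: 81.54
  SupplierD: 63.01
  SupplierF: 91.53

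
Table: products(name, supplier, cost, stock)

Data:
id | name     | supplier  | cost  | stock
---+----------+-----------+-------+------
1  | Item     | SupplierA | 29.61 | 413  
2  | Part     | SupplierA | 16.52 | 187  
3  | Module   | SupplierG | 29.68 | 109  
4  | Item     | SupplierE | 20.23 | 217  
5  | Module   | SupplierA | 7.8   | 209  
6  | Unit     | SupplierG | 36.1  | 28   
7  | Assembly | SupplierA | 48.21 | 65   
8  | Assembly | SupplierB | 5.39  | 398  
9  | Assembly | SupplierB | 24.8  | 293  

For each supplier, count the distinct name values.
SELECT supplier, COUNT(DISTINCT name)
FROM products
GROUP BY supplier

Result:
  SupplierA: 4 distinct
  SupplierB: 1 distinct
  SupplierE: 1 distinct
  SupplierG: 2 distinct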